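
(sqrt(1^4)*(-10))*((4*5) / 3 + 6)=-126.67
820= 820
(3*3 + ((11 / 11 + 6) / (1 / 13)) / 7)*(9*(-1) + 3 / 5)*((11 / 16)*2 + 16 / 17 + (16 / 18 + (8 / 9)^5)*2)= -3217835159 / 3346110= -961.66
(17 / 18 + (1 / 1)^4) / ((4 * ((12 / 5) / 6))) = 175 / 144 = 1.22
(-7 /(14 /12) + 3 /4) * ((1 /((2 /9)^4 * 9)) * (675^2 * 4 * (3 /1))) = -20925489375 /16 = -1307843085.94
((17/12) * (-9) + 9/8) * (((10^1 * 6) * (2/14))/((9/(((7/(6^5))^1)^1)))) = -155/15552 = -0.01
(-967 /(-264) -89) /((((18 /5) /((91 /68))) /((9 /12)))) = -23.79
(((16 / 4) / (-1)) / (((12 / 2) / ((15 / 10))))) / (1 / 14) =-14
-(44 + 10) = -54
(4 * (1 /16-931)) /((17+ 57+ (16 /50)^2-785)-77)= 9309375 /1969744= 4.73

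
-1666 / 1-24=-1690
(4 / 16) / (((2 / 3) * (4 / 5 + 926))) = 15 / 37072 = 0.00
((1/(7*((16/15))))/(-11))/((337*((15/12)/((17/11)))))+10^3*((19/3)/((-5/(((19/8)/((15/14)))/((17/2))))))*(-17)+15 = 57858484841/10275804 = 5630.56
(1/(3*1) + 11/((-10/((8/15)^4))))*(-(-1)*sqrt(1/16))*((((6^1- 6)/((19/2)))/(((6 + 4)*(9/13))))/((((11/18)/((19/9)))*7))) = 0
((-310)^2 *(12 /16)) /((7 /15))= 1081125 /7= 154446.43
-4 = -4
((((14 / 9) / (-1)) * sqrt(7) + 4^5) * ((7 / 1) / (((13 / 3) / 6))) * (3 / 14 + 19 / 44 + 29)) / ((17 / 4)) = 168302592 / 2431 - 255668 * sqrt(7) / 2431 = 68953.58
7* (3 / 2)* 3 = 31.50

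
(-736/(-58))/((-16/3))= -69/29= -2.38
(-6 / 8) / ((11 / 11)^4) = -3 / 4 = -0.75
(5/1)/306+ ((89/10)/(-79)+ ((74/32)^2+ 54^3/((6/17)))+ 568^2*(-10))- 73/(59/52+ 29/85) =-280570460594749063/100919681280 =-2780136.21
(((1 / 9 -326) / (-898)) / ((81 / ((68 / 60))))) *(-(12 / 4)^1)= -49861 / 3273210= -0.02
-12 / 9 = -1.33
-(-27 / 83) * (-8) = -216 / 83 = -2.60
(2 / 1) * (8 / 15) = 16 / 15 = 1.07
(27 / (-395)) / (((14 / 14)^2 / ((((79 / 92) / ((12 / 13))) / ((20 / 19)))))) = -2223 / 36800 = -0.06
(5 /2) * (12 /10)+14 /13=53 /13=4.08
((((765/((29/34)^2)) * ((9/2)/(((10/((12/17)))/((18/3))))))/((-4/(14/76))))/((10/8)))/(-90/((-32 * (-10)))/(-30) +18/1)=-7402752/1805627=-4.10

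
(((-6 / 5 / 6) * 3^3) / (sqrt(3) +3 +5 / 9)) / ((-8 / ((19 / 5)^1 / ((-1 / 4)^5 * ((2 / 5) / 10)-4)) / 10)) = -189112320 / 79975181 +53187840 * sqrt(3) / 79975181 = -1.21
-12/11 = -1.09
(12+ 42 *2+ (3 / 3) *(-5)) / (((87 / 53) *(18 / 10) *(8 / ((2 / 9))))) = 0.86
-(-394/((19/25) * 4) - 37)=6331/38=166.61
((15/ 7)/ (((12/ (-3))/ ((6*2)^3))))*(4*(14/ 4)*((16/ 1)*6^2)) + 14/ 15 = -111974386/ 15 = -7464959.07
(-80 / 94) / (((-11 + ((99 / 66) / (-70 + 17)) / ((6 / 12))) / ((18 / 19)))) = 19080 / 261649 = 0.07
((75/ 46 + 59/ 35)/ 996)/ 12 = 5339/ 19242720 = 0.00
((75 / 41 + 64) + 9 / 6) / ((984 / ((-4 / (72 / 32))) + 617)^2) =11042 / 661289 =0.02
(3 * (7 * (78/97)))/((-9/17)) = -3094/97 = -31.90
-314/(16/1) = -157/8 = -19.62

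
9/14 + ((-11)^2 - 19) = 1437/14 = 102.64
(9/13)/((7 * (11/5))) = 45/1001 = 0.04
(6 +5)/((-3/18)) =-66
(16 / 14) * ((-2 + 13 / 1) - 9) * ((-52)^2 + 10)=43424 / 7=6203.43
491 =491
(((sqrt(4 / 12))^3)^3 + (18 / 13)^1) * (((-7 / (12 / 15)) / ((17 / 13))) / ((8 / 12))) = -945 / 68-455 * sqrt(3) / 11016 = -13.97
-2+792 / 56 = 85 / 7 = 12.14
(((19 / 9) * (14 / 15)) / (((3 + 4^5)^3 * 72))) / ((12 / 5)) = 133 / 12634522750512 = 0.00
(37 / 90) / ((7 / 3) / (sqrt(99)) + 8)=14652 / 284875- 259* sqrt(11) / 569750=0.05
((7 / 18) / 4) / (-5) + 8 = 2873 / 360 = 7.98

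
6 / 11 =0.55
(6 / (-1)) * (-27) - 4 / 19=3074 / 19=161.79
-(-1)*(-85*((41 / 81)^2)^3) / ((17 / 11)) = -0.93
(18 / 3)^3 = 216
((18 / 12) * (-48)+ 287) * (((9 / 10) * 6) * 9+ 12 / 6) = 10879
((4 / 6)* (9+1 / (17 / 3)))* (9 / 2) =468 / 17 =27.53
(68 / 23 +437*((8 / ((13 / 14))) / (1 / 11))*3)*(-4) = -148597520 / 299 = -496981.67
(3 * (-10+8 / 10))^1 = -138 / 5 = -27.60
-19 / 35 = -0.54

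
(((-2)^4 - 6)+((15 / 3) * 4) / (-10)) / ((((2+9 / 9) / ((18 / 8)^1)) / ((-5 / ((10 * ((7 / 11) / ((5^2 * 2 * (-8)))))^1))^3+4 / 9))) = 191664002744 / 1029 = 186262393.34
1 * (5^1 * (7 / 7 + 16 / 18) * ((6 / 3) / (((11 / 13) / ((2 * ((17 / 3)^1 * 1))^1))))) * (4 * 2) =601120 / 297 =2023.97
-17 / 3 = -5.67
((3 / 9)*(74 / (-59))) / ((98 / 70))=-0.30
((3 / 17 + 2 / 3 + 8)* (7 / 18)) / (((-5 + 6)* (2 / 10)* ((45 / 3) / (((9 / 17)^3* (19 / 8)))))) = 539847 / 1336336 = 0.40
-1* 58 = -58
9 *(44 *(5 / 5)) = 396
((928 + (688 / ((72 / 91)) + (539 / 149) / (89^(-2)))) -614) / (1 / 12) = 160047676 / 447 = 358048.49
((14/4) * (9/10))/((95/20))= 63/95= 0.66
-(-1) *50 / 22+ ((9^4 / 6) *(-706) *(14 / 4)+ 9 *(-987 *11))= -61594483 / 22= -2799749.23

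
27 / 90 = 3 / 10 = 0.30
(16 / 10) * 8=64 / 5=12.80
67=67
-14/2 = -7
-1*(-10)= 10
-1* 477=-477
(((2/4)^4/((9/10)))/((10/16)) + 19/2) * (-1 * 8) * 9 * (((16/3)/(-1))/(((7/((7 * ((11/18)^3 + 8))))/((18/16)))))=8301751/243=34163.58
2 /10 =1 /5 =0.20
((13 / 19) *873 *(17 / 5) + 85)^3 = 9472600277.12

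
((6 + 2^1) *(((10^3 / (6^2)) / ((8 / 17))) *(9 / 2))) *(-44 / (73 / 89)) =-8321500 / 73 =-113993.15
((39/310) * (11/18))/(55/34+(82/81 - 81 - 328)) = -65637/346934330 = -0.00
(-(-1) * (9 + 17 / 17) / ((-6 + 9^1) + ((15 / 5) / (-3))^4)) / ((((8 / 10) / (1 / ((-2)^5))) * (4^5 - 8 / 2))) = -5 / 52224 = -0.00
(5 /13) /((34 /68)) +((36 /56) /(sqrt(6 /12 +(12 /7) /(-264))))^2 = 22223 /13832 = 1.61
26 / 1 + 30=56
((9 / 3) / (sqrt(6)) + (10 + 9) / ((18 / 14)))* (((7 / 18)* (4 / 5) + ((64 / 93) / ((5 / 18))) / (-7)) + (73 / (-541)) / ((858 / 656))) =-2095233626 / 971292465 - 55137727* sqrt(6) / 755449695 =-2.34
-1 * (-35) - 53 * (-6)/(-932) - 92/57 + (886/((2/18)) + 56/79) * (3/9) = 1882459591/699466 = 2691.28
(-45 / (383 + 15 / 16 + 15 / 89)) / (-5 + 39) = -32040 / 9298439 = -0.00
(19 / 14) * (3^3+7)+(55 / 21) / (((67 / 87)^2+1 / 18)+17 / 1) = 5771455 / 124677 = 46.29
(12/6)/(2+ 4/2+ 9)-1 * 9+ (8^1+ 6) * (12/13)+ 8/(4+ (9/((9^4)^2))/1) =1511418257/248714401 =6.08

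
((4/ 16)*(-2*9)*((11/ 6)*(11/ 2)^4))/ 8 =-483153/ 512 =-943.66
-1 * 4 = -4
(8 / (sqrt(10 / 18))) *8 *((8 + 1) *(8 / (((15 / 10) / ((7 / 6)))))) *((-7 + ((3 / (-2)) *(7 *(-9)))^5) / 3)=5402030585840 *sqrt(5)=12079307606471.25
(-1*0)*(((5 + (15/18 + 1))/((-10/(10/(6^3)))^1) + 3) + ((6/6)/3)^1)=0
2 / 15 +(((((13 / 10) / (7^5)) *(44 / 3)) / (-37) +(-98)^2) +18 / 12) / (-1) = -59731836909 / 6218590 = -9605.37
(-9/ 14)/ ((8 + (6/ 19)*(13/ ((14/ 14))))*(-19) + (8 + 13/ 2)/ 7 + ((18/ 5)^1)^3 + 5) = 1125/ 308477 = 0.00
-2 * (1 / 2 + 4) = -9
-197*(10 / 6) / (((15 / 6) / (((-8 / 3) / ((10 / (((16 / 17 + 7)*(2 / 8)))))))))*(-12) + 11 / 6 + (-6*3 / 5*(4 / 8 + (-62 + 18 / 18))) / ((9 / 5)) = -72575 / 102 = -711.52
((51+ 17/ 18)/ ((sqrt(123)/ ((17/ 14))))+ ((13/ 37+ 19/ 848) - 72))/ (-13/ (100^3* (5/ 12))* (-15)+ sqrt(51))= -2926230468750000* sqrt(51)/ 2083562491051957 - 12914687500* sqrt(123)/ 2744437488213771+ 1369475859375/ 2083562491051957+ 248359375000000* sqrt(697)/ 8233312464641313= -9.23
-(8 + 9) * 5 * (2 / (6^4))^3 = -85 / 272097792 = -0.00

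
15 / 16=0.94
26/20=1.30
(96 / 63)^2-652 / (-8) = 83.82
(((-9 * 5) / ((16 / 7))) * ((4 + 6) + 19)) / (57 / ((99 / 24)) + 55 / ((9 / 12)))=-301455 / 46016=-6.55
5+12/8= 13/2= 6.50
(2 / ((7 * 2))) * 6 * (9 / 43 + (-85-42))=-32712 / 301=-108.68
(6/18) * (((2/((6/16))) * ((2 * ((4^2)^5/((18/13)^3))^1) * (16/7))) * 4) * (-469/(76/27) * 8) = -79026861375488/4617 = -17116495857.81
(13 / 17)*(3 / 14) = 39 / 238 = 0.16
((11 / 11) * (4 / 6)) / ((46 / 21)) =0.30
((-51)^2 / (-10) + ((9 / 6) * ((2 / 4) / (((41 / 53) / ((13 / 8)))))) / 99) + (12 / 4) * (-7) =-60849083 / 216480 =-281.08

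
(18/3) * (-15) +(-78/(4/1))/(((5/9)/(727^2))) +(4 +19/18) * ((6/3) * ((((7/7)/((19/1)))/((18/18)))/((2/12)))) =-18551454.71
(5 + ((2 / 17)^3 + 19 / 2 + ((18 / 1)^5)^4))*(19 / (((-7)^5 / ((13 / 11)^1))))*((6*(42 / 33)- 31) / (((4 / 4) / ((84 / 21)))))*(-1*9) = -143129595382312336341685232095818918 / 9991307711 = -14325411599998347437713620.00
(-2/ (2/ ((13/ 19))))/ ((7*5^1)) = -13/ 665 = -0.02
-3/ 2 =-1.50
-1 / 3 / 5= -1 / 15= -0.07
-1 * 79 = -79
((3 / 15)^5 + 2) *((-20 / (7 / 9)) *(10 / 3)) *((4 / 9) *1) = -28576 / 375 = -76.20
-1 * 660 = -660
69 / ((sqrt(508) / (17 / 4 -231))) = -62583*sqrt(127) / 1016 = -694.17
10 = 10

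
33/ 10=3.30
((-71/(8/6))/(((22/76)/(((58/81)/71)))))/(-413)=0.00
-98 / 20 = -49 / 10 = -4.90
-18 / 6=-3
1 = 1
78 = 78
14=14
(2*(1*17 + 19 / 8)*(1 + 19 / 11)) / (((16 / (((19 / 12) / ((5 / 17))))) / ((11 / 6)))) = 50065 / 768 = 65.19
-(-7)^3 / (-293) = -343 / 293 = -1.17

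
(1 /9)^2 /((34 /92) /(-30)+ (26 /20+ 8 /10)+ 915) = 460 /34170687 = 0.00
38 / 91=0.42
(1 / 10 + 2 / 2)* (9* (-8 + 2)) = -297 / 5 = -59.40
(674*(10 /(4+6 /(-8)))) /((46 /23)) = 13480 /13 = 1036.92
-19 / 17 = -1.12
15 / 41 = 0.37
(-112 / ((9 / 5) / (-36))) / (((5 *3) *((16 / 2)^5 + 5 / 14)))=6272 / 1376271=0.00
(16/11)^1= 16/11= 1.45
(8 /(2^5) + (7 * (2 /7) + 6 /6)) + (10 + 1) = 57 /4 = 14.25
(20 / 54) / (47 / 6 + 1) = 20 / 477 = 0.04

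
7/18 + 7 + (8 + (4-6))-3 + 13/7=12.25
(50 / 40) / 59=5 / 236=0.02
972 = 972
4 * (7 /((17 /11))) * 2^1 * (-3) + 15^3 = 55527 /17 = 3266.29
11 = 11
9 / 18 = 1 / 2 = 0.50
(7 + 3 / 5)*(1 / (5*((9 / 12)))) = 152 / 75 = 2.03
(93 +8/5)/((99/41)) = 39.18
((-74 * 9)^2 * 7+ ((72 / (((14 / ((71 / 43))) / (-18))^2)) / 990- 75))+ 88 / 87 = 1346018807810893 / 433525785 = 3104818.34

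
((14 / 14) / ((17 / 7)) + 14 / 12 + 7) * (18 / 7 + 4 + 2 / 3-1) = 53.51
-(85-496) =411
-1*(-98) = 98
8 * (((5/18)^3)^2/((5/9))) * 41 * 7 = 896875/472392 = 1.90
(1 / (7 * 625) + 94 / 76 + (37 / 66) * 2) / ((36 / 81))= 38814387 / 7315000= 5.31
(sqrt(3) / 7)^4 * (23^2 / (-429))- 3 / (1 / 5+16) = -1759564 / 9270261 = -0.19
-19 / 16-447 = -448.19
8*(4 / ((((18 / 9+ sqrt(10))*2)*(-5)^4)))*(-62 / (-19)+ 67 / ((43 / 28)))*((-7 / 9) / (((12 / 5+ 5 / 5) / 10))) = -0.53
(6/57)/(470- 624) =-1/1463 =-0.00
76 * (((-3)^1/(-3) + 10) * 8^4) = 3424256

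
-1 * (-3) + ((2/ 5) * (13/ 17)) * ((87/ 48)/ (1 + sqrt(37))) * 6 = 377 * sqrt(37)/ 4080 + 11863/ 4080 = 3.47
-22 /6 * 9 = -33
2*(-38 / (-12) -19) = -95 / 3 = -31.67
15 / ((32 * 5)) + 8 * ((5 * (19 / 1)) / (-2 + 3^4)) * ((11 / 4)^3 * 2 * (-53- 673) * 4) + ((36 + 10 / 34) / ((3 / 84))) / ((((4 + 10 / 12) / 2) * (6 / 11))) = -1447261189463 / 1246304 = -1161242.51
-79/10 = -7.90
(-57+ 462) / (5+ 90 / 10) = 28.93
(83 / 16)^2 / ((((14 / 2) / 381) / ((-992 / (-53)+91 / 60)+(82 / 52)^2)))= 5341441172443 / 160509440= 33278.05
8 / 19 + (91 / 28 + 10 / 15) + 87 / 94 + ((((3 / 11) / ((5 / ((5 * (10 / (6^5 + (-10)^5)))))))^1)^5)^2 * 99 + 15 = 5563596176491457083802563041963146546601122582163473999938511 / 274565819570152362336123834548413604033220946028030733582336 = 20.26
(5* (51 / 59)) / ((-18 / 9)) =-255 / 118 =-2.16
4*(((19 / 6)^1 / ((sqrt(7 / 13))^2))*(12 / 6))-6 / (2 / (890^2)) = -49901312 / 21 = -2376252.95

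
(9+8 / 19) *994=177926 / 19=9364.53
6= 6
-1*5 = -5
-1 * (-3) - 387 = -384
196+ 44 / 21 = 4160 / 21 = 198.10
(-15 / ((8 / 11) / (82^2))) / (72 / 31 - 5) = 8598315 / 166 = 51797.08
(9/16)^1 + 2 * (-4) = -119/16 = -7.44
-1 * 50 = -50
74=74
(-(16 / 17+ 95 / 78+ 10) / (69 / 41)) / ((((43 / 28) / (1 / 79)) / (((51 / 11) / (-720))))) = 201187 / 524632680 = 0.00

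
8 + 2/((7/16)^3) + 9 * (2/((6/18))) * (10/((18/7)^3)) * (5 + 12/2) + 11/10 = 17704033/46305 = 382.34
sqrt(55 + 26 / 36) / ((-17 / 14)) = -7 * sqrt(2006) / 51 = -6.15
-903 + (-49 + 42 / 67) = -63742 / 67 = -951.37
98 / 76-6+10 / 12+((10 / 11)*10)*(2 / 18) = -5393 / 1881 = -2.87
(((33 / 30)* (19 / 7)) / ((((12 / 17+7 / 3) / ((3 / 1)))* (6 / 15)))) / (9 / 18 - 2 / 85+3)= 181203 / 85498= 2.12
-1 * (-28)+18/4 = 32.50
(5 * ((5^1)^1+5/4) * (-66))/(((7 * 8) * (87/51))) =-70125/3248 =-21.59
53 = 53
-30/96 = -5/16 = -0.31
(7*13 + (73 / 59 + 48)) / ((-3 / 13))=-607.69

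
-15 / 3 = -5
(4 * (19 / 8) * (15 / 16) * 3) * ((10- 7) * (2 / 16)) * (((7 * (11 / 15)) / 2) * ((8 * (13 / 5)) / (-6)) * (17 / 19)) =-51051 / 640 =-79.77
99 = 99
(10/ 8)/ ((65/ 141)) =141/ 52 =2.71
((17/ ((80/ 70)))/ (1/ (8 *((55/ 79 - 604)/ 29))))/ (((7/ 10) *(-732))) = 1350395/ 279502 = 4.83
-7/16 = -0.44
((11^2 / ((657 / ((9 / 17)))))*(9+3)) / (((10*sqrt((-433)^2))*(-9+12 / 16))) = -88 / 2686765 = -0.00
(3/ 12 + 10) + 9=77/ 4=19.25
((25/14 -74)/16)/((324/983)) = -331271/24192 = -13.69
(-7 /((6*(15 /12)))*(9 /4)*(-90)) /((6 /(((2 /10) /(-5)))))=-1.26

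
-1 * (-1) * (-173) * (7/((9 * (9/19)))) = -23009/81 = -284.06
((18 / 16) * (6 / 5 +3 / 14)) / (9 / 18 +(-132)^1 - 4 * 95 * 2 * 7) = -891 / 3052840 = -0.00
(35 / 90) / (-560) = -1 / 1440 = -0.00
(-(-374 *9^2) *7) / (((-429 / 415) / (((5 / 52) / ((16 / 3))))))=-20000925 / 5408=-3698.40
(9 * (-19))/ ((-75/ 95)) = 1083/ 5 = 216.60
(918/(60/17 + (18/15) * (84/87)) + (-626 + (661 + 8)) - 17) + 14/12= 71578/321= 222.98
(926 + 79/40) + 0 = 927.98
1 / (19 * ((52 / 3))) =3 / 988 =0.00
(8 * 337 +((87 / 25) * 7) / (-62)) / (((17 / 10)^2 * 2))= 4178191 / 8959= 466.37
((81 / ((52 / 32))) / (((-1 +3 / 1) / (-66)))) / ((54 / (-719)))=284724 / 13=21901.85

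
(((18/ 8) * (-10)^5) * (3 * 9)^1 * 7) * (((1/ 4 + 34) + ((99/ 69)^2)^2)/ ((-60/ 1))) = 15267148666875/ 559682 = 27278255.63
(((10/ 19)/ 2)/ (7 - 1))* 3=5/ 38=0.13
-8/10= -4/5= -0.80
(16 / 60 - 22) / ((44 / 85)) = -2771 / 66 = -41.98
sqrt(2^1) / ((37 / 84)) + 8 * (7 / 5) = 84 * sqrt(2) / 37 + 56 / 5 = 14.41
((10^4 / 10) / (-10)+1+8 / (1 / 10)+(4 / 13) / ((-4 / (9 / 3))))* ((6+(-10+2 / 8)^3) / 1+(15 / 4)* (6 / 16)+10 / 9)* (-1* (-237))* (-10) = -26117646875 / 624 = -41855203.33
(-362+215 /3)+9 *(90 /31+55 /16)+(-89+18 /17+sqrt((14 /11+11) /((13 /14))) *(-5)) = -8125277 /25296-15 *sqrt(30030) /143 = -339.39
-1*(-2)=2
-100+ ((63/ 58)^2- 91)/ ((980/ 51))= -9859483/ 94192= -104.67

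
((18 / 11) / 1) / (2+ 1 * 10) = 3 / 22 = 0.14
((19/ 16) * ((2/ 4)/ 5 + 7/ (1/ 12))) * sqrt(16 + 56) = 47937 * sqrt(2)/ 80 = 847.41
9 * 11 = 99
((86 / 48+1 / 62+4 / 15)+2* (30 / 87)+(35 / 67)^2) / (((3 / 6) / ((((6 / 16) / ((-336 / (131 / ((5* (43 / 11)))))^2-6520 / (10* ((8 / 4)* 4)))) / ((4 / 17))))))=51917430929323729 / 13041504781961589440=0.00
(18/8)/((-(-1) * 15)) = 3/20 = 0.15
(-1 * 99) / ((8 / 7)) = -693 / 8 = -86.62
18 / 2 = 9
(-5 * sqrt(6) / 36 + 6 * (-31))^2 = 34722.67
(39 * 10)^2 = 152100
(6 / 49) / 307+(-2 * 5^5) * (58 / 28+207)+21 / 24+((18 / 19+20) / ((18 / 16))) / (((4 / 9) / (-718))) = -3056586389001 / 2286536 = -1336775.97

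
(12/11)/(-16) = -3/44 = -0.07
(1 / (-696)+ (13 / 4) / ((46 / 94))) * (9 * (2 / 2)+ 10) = 2019529 / 16008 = 126.16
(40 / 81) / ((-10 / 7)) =-28 / 81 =-0.35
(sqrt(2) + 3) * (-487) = -1461 -487 * sqrt(2) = -2149.72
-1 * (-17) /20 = 17 /20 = 0.85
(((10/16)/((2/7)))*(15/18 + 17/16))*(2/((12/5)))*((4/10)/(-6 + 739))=3185/1688832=0.00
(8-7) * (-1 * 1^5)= -1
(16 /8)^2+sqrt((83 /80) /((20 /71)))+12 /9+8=sqrt(5893) /40+40 /3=15.25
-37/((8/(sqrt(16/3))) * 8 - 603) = 592 * sqrt(3)/362841 + 7437/120947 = 0.06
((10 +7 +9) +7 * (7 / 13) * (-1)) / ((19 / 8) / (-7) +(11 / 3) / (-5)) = -20.73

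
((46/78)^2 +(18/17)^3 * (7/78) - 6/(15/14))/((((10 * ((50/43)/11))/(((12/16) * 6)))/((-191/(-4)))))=-17369310759317/16605940000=-1045.97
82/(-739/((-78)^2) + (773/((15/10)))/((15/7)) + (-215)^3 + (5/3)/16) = -9977760/1209272209417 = -0.00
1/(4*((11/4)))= 1/11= 0.09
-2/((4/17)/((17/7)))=-289/14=-20.64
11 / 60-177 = -10609 / 60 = -176.82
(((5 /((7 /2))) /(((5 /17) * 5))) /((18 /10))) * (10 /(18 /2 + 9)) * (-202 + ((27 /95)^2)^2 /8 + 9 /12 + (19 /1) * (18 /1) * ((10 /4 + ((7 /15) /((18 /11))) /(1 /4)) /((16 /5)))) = 12485539062607 /221676021000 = 56.32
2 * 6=12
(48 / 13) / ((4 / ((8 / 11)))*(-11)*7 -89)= -96 / 13325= -0.01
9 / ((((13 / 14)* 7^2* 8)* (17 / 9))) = 81 / 6188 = 0.01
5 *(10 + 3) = 65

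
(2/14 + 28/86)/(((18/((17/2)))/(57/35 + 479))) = 106.32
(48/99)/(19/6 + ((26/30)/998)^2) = 1195204800/7806183209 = 0.15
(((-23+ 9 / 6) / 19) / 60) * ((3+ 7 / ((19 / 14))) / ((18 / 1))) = -1333 / 155952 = -0.01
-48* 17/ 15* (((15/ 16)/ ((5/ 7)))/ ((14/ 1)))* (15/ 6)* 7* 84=-7497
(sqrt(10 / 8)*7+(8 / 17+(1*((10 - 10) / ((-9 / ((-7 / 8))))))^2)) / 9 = 8 / 153+7*sqrt(5) / 18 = 0.92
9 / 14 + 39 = 555 / 14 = 39.64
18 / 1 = 18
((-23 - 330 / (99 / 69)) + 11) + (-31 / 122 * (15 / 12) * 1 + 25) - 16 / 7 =-750165 / 3416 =-219.60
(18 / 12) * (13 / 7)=39 / 14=2.79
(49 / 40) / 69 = 49 / 2760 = 0.02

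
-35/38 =-0.92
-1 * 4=-4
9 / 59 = 0.15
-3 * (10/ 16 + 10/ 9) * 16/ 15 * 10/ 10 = -50/ 9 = -5.56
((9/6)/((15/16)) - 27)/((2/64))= -4064/5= -812.80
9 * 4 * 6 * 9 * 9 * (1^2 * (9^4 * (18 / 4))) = 516560652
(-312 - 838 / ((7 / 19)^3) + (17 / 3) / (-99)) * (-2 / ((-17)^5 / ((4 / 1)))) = -13911189256 / 144642252447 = -0.10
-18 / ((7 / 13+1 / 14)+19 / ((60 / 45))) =-1.21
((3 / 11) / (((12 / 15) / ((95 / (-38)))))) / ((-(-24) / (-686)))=8575 / 352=24.36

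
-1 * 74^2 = -5476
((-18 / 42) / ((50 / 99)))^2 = 88209 / 122500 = 0.72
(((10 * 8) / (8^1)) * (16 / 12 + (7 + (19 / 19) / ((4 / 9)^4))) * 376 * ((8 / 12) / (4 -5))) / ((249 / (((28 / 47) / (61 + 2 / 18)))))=-182581 / 54780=-3.33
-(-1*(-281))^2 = -78961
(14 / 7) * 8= 16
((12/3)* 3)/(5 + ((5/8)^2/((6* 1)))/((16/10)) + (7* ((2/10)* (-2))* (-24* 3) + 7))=184320/3281521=0.06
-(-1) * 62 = 62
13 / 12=1.08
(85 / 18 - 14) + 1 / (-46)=-1925 / 207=-9.30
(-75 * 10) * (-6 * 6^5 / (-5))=-6998400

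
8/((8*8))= 1/8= 0.12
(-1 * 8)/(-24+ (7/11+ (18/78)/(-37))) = 21164/61825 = 0.34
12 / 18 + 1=5 / 3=1.67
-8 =-8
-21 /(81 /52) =-364 /27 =-13.48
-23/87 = -0.26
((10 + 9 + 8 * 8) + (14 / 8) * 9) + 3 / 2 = 401 / 4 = 100.25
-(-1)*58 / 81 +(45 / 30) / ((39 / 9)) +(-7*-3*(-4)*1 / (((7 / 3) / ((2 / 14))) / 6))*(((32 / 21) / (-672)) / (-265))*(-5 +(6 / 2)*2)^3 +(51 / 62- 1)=2624445958 / 2967085485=0.88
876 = 876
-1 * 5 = -5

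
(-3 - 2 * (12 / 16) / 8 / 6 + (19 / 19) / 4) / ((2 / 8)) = -11.12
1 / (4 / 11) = 2.75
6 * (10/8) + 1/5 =77/10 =7.70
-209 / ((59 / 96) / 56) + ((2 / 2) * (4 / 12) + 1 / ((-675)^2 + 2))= -1535778739334 / 80645979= -19043.46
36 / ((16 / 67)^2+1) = 34.06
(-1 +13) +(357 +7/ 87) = 369.08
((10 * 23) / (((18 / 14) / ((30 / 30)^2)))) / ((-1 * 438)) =-805 / 1971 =-0.41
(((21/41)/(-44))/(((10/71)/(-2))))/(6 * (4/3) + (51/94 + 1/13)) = 303667/15834610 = 0.02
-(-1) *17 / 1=17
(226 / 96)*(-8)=-113 / 6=-18.83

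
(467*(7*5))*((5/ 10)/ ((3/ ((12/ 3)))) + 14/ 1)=719180/ 3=239726.67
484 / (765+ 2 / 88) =21296 / 33661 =0.63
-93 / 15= -31 / 5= -6.20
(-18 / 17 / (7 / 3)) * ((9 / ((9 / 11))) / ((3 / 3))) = -594 / 119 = -4.99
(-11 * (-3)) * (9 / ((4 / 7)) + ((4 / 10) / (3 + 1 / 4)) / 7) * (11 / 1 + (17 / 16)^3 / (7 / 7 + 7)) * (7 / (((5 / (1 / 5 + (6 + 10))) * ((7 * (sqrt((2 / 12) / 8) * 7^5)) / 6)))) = 84077327463723 * sqrt(3) / 3132286976000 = 46.49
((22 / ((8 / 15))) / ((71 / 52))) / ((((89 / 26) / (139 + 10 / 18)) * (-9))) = -23349040 / 170613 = -136.85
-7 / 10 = -0.70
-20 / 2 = -10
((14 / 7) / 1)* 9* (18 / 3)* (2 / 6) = 36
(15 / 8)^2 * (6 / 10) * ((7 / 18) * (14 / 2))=735 / 128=5.74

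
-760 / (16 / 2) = -95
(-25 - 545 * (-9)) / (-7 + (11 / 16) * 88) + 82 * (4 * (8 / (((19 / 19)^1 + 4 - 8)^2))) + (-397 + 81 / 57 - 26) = -710078 / 18297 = -38.81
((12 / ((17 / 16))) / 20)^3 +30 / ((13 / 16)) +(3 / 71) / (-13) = 21029614041 / 566837375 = 37.10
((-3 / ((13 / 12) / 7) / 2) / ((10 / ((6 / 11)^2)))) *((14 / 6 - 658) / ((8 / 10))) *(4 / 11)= 1487052 / 17303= 85.94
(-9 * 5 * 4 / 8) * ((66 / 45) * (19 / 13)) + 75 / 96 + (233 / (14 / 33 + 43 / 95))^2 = 221813667279661 / 3143712416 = 70557.87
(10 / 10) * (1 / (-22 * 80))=-1 / 1760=-0.00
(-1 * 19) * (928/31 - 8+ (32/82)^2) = -21869304/52111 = -419.67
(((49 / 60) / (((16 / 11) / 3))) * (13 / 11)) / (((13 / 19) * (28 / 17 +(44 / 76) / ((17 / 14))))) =6137 / 4480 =1.37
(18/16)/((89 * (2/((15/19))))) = 135/27056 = 0.00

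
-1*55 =-55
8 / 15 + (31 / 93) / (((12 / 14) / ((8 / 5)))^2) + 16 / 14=13408 / 4725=2.84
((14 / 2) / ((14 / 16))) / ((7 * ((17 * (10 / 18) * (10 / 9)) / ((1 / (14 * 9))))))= 18 / 20825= 0.00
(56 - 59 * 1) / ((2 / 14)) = -21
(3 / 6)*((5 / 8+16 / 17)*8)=213 / 34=6.26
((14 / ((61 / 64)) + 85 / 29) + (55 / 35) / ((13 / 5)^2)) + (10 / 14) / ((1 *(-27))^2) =17.85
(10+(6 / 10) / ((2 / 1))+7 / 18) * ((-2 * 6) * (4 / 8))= -962 / 15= -64.13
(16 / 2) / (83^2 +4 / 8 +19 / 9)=144 / 124049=0.00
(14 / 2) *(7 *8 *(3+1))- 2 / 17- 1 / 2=53291 / 34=1567.38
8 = 8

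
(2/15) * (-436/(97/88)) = -76736/1455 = -52.74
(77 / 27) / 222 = 77 / 5994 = 0.01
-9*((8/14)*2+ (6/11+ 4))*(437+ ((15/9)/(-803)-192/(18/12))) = -13398768/847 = -15819.09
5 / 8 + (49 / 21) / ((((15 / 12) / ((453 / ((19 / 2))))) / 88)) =5953499 / 760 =7833.55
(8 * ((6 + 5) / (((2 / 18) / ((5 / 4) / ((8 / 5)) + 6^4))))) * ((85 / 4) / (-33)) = -10581735 / 16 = -661358.44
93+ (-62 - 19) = 12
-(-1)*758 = 758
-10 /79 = -0.13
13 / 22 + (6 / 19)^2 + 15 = 124615 / 7942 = 15.69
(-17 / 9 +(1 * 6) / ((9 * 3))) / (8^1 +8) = -5 / 48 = -0.10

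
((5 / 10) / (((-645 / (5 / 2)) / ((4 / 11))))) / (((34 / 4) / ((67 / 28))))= -67 / 337722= -0.00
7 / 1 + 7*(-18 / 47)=203 / 47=4.32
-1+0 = -1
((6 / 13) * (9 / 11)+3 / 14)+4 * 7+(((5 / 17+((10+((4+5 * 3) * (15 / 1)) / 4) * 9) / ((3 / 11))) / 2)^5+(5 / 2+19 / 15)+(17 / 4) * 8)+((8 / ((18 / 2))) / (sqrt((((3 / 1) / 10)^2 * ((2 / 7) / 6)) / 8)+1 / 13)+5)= 4204330790765016308669244754936211 / 970335955045416960 - 27040 * sqrt(42) / 45837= 4332860973463801.23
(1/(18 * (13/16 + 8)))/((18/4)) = 16/11421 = 0.00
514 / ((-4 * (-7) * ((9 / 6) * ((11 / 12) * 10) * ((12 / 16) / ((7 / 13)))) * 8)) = 0.12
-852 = -852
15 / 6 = 2.50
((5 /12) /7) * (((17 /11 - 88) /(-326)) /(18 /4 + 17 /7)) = 1585 /695684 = 0.00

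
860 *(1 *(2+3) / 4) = 1075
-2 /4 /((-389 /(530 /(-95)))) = -53 /7391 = -0.01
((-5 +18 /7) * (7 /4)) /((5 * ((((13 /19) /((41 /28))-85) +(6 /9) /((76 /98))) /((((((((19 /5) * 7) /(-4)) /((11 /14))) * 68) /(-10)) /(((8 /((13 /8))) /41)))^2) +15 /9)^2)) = -0.31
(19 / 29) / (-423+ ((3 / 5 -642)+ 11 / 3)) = -285 / 461419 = -0.00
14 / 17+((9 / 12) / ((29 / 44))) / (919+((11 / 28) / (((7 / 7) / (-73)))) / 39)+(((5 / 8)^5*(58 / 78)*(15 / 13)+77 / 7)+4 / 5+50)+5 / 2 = 2100132258628149 / 32207360786432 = 65.21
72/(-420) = -6/35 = -0.17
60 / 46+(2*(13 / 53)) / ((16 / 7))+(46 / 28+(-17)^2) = 19944135 / 68264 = 292.16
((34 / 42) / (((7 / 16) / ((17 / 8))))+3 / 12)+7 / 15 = 13667 / 2940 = 4.65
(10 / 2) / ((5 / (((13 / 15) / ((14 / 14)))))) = 13 / 15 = 0.87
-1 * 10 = -10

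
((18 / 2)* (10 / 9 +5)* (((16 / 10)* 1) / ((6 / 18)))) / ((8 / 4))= 132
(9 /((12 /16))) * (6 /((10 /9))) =324 /5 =64.80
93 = 93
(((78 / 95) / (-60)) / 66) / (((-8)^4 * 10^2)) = -0.00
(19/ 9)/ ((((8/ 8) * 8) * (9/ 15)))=95/ 216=0.44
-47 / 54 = -0.87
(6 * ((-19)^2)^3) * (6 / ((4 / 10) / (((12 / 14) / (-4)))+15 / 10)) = -50809551480 / 11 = -4619050134.55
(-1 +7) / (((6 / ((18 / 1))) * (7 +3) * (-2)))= -9 / 10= -0.90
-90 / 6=-15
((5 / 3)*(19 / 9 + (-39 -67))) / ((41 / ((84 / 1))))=-130900 / 369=-354.74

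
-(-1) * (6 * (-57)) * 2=-684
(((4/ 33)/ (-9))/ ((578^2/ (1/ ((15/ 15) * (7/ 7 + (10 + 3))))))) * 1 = -1/ 347280318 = -0.00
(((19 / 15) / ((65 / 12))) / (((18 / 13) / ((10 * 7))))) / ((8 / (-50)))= -665 / 9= -73.89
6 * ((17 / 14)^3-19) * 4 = -141669 / 343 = -413.03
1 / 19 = 0.05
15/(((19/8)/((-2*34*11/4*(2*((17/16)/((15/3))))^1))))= -9537/19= -501.95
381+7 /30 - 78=9097 /30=303.23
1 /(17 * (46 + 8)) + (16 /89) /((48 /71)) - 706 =-57659797 /81702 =-705.73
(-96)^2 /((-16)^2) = 36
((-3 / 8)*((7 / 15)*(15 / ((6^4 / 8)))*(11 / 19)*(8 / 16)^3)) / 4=-77 / 262656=-0.00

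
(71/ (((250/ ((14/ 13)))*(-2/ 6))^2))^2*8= 0.00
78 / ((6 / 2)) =26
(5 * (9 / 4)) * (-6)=-135 / 2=-67.50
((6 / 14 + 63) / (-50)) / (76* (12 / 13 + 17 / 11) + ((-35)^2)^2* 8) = -5291 / 50071636650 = -0.00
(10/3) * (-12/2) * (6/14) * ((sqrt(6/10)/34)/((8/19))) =-57 * sqrt(15)/476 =-0.46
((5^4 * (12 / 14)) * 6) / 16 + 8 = 5849 / 28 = 208.89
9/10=0.90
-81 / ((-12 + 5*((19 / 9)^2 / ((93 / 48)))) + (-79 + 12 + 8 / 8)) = 203391 / 166978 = 1.22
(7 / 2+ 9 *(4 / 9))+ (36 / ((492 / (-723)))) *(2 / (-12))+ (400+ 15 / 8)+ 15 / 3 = 138807 / 328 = 423.19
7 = 7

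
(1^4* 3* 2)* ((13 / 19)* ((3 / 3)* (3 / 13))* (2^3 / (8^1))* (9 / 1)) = 8.53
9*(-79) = -711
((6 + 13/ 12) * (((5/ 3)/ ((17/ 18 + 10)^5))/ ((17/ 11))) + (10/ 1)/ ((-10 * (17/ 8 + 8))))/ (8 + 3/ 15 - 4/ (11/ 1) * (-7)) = -130487779172080/ 14203769979118347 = -0.01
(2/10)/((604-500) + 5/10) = 2/1045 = 0.00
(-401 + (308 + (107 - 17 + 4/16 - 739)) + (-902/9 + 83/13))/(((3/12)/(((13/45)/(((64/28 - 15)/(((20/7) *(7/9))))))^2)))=-3985632560/467727129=-8.52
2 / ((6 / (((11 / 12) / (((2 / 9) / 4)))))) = 11 / 2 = 5.50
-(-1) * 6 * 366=2196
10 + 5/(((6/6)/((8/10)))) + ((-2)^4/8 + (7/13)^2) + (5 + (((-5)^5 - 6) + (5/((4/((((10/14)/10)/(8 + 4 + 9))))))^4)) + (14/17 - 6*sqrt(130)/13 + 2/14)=-17082436983064631767/5494964777422848 - 6*sqrt(130)/13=-3114.01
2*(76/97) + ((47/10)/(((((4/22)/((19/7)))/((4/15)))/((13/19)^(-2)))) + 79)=1037357866/8606325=120.53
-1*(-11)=11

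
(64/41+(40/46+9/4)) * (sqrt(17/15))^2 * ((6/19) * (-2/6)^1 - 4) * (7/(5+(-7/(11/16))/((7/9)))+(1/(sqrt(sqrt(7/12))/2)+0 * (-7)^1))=-780351 * sqrt(2) * 3^(1/4) * 7^(3/4)/125419+60087027/3189226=-31.00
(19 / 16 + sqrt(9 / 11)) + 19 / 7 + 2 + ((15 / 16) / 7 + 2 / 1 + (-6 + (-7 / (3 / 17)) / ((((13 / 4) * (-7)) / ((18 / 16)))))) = 3 * sqrt(11) / 11 + 1455 / 364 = 4.90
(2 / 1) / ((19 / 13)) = 1.37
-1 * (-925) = 925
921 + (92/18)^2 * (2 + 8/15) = 1199423/1215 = 987.18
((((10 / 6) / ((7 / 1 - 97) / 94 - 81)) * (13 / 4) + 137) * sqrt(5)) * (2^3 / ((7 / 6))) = 2099.61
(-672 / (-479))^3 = 303464448 / 109902239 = 2.76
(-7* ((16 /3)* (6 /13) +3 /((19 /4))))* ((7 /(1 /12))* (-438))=196763616 /247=796613.83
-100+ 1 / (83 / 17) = -99.80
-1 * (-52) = 52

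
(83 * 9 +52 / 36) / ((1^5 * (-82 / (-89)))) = 299752 / 369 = 812.34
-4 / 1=-4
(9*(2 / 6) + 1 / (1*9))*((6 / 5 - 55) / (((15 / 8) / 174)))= -3494848 / 225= -15532.66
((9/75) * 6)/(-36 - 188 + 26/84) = -756/234875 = -0.00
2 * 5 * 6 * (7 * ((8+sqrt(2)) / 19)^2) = 6720 * sqrt(2) / 361+27720 / 361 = 103.11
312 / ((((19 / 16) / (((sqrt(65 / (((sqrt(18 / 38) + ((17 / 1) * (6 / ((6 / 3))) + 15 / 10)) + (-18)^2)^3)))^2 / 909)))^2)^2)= 846946284385159243305081835485126533196252072789409792 / 1674574329468852168502963949001569332123533700354577164490869731086117538477066385546875 - 4261579725364531541074228101111969366224045464354816 * sqrt(19) / 1674574329468852168502963949001569332123533700354577164490869731086117538477066385546875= 0.00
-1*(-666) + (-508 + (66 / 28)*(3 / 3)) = 2245 / 14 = 160.36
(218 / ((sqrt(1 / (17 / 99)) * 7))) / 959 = 218 * sqrt(187) / 221529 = 0.01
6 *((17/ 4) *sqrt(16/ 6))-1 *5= -5+ 17 *sqrt(6)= 36.64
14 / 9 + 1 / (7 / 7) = 23 / 9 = 2.56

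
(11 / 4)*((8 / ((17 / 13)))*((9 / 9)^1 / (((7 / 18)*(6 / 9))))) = 7722 / 119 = 64.89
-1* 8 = -8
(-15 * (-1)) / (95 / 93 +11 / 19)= 26505 / 2828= 9.37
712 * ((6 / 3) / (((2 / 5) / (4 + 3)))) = 24920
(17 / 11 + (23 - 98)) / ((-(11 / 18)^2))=261792 / 1331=196.69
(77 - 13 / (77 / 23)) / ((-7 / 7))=-5630 / 77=-73.12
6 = 6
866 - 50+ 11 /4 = 3275 /4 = 818.75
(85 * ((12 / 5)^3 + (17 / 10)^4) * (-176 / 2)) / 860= -41469307 / 215000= -192.88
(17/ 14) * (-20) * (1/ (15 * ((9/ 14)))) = -68/ 27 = -2.52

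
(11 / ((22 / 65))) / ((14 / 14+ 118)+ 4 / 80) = 0.27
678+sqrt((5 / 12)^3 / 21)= 5* sqrt(35) / 504+678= 678.06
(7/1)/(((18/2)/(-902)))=-6314/9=-701.56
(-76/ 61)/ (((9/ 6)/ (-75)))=3800/ 61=62.30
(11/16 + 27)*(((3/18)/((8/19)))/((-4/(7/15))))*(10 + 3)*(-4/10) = 765947/115200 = 6.65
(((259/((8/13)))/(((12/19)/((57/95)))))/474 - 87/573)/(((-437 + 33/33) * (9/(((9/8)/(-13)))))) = 10019483/656827791360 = 0.00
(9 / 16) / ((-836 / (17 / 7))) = -153 / 93632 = -0.00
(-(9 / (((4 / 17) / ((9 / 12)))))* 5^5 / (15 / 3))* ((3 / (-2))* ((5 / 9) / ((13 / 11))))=5259375 / 416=12642.73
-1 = -1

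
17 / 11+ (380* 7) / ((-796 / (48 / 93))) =-12167 / 67859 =-0.18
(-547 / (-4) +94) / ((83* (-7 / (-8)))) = 1846 / 581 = 3.18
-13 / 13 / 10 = -0.10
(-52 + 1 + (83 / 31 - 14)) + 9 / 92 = -177465 / 2852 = -62.22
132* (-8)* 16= -16896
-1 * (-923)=923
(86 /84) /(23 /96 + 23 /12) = 688 /1449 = 0.47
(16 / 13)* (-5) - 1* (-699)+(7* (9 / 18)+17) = 713.35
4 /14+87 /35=97 /35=2.77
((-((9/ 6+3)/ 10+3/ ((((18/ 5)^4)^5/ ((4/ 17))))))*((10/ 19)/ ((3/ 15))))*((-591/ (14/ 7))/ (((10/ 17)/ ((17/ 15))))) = 136086624846861537400055352089/ 201847073426271237761925120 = 674.21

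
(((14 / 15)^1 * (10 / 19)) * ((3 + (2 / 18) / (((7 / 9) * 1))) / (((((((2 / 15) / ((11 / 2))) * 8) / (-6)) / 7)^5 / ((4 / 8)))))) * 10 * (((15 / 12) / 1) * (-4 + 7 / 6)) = 259450971071281171875 / 19922944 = 13022722498807.46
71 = 71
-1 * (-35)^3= 42875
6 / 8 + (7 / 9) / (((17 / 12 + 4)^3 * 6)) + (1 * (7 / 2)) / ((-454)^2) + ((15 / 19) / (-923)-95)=-14393790736876543 / 152719228337000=-94.25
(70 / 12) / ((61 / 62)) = 1085 / 183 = 5.93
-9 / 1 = -9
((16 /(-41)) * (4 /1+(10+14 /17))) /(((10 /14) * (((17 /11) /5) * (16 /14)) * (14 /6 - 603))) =407484 /10675949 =0.04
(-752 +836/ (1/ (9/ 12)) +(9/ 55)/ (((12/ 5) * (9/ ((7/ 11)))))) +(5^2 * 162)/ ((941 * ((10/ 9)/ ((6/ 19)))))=-3213158107/ 25960308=-123.77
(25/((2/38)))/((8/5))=2375/8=296.88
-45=-45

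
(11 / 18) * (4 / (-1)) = -22 / 9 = -2.44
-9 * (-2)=18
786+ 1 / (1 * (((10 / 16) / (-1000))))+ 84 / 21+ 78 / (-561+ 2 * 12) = -145016 / 179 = -810.15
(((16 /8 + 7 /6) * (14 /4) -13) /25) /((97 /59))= -1357 /29100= -0.05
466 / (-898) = -233 / 449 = -0.52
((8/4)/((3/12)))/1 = 8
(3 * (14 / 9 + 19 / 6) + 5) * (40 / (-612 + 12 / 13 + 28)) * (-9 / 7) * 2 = 8970 / 2653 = 3.38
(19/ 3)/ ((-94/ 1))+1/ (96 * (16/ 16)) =-257/ 4512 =-0.06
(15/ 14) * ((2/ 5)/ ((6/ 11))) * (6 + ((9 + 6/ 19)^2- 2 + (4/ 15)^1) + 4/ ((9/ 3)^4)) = 146512003/ 2046870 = 71.58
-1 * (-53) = 53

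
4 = 4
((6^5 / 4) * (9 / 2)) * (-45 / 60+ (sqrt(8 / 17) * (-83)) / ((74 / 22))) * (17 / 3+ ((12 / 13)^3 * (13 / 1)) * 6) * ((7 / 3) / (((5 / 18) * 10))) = -3799204034472 * sqrt(34) / 2657525 - 1560461679 / 4225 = -8705282.68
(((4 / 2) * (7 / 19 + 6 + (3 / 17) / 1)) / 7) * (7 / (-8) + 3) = 3.97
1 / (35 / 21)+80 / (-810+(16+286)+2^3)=11 / 25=0.44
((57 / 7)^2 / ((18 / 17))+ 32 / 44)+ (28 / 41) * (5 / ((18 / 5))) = 25576679 / 397782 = 64.30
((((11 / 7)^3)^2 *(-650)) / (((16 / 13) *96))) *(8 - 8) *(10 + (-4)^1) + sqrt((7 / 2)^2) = 7 / 2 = 3.50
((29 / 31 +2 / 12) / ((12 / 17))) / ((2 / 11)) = 38335 / 4464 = 8.59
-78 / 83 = -0.94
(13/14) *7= 6.50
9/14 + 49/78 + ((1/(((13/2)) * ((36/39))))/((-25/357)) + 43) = 571813/13650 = 41.89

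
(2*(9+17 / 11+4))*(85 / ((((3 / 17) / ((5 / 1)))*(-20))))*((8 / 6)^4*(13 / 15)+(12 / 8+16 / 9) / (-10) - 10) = 213172180 / 8019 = 26583.39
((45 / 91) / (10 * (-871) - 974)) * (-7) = 5 / 13988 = 0.00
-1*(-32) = 32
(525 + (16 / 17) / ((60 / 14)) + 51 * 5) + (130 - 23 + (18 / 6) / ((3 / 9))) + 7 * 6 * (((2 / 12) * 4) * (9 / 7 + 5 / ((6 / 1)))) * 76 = 459472 / 85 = 5405.55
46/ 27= 1.70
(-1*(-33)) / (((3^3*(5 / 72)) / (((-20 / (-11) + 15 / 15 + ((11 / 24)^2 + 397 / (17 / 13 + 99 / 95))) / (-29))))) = -1581094897 / 15148440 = -104.37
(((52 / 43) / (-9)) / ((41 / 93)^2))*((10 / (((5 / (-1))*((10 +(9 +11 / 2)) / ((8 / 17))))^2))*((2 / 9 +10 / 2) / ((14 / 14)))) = -1202526208 / 2257037036415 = -0.00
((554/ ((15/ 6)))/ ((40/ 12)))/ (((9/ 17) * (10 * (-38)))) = -4709/ 14250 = -0.33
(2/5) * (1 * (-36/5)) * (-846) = 60912/25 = 2436.48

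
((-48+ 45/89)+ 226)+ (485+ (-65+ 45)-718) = -6630/89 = -74.49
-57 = -57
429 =429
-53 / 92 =-0.58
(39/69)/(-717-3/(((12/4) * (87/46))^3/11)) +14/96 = 680614726507/4692431172720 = 0.15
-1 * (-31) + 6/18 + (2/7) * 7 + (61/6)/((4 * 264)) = 211261/6336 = 33.34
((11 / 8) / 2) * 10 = 55 / 8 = 6.88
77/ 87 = 0.89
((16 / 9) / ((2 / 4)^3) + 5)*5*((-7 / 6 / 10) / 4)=-1211 / 432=-2.80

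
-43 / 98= -0.44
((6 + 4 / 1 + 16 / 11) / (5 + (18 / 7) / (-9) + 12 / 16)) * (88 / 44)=784 / 187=4.19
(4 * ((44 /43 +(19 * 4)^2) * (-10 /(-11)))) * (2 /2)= 9936480 /473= 21007.36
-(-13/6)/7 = 13/42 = 0.31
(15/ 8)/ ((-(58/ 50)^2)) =-9375/ 6728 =-1.39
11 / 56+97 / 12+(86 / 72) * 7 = 16.64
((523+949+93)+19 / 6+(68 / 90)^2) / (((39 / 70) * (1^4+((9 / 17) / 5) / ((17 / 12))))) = 12852901901 / 4905927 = 2619.87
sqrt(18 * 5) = 3 * sqrt(10) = 9.49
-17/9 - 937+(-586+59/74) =-1015045/666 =-1524.09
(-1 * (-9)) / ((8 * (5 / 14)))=3.15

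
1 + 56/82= 69/41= 1.68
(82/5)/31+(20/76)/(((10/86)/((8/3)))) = 57994/8835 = 6.56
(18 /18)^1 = 1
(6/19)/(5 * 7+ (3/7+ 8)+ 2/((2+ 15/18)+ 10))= 231/31882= 0.01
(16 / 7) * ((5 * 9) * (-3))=-2160 / 7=-308.57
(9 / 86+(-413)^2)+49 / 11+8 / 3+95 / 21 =3388757173 / 19866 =170580.75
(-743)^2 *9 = 4968441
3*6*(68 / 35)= 1224 / 35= 34.97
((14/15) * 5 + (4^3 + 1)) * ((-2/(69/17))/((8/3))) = -3553/276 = -12.87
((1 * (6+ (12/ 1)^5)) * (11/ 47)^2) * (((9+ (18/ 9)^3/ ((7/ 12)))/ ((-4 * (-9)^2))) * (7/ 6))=-265966349/ 238572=-1114.83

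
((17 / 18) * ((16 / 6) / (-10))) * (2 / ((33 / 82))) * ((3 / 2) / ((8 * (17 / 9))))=-0.12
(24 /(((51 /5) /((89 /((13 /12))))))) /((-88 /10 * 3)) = -17800 /2431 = -7.32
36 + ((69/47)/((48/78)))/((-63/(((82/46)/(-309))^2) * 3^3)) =36.00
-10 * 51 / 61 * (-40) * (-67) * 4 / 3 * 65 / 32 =-3701750 / 61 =-60684.43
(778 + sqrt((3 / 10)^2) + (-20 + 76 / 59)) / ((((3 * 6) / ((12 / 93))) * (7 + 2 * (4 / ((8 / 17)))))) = 448157 / 1975320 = 0.23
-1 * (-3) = 3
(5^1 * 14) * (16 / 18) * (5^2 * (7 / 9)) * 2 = 2419.75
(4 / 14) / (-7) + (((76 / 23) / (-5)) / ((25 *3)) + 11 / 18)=1423781 / 2535750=0.56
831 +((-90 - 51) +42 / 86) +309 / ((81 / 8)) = 837089 / 1161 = 721.01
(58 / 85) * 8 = 464 / 85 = 5.46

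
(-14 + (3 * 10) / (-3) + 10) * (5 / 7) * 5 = -50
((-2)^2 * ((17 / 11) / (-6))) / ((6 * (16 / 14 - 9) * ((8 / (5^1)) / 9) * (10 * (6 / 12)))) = 119 / 4840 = 0.02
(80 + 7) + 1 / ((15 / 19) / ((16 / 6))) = 90.38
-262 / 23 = -11.39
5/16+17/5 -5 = -103/80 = -1.29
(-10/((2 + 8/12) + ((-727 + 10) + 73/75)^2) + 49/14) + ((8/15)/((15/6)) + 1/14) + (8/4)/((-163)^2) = 76125938398211381/20113502134024950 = 3.78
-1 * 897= -897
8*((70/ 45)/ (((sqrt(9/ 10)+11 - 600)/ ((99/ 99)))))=-659680/ 31222809 - 112*sqrt(10)/ 10407603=-0.02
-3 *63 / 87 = -63 / 29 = -2.17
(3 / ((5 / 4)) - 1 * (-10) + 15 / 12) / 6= 91 / 40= 2.28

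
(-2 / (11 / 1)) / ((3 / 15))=-10 / 11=-0.91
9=9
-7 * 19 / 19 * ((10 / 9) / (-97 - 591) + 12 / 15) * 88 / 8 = -951643 / 15480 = -61.48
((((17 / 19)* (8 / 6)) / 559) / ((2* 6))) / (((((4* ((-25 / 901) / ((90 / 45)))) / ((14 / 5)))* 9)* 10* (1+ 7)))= -107219 / 8603010000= -0.00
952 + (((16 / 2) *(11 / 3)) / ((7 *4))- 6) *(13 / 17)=338512 / 357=948.21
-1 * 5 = -5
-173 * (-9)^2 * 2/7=-28026/7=-4003.71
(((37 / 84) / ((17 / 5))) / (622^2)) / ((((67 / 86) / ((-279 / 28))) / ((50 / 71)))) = -0.00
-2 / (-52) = 1 / 26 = 0.04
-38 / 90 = -19 / 45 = -0.42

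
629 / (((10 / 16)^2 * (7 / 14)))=80512 / 25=3220.48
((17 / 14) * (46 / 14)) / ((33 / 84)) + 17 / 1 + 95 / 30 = 30.32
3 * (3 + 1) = 12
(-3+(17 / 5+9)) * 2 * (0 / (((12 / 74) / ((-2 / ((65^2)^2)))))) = 0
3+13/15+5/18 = 373/90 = 4.14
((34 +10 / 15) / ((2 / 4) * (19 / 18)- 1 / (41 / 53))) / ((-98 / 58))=1483872 / 55321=26.82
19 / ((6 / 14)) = 133 / 3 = 44.33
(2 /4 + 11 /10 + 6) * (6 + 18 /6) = 342 /5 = 68.40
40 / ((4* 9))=10 / 9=1.11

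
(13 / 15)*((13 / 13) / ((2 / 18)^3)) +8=3199 / 5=639.80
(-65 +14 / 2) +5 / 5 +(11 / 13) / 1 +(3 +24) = -379 / 13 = -29.15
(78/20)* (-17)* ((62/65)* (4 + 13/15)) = -38471/125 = -307.77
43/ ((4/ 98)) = 2107/ 2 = 1053.50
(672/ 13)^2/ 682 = 225792/ 57629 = 3.92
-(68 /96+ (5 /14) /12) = -31 /42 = -0.74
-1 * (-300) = 300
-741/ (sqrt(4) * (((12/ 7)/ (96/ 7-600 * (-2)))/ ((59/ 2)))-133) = 7738263/ 1388918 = 5.57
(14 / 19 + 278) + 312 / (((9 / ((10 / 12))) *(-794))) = 278.70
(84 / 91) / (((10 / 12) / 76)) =5472 / 65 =84.18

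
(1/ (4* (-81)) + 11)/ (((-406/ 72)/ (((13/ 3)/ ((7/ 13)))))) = -86021/ 5481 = -15.69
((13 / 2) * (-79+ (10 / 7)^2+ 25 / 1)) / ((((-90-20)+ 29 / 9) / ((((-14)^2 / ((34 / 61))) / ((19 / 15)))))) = 14345370 / 16337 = 878.09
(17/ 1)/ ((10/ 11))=187/ 10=18.70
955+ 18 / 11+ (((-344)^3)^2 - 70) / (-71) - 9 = -18228181345546742 / 781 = -23339540775347.94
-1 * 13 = -13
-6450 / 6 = -1075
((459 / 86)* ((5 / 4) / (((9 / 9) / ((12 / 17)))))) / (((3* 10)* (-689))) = -27 / 118508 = -0.00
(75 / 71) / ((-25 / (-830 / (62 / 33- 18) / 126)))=-4565 / 264404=-0.02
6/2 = 3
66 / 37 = 1.78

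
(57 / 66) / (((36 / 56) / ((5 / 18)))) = 0.37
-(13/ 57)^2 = -0.05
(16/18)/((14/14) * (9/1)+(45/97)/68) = 52768/534681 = 0.10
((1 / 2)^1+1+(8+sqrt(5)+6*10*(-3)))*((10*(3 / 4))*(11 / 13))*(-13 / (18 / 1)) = 18755 / 24 - 55*sqrt(5) / 12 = 771.21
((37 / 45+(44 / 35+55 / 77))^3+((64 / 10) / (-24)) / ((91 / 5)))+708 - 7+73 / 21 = 2360803514 / 3250611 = 726.26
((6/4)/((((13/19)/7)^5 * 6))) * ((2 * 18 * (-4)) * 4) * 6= -35956047651552/371293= -96840090.31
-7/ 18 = -0.39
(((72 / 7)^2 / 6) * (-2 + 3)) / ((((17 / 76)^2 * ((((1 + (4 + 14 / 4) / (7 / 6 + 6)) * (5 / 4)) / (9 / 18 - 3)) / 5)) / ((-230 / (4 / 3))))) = 46270958400 / 155771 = 297044.75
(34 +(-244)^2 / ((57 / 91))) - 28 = 5418118 / 57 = 95054.70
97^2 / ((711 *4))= 9409 / 2844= 3.31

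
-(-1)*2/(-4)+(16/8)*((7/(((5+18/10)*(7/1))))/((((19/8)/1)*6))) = -929/1938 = -0.48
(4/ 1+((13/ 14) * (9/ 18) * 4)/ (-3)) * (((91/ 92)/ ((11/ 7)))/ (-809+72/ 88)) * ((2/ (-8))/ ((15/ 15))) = 923/ 1402080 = 0.00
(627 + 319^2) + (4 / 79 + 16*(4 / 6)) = 24268496 / 237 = 102398.72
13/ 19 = 0.68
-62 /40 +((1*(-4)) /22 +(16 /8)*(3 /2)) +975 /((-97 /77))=-16489437 /21340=-772.70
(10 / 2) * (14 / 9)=70 / 9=7.78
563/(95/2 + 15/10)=563/49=11.49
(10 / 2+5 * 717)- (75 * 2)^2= -18910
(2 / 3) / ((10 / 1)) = 1 / 15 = 0.07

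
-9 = -9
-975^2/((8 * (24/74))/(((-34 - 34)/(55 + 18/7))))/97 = 107323125/24056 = 4461.39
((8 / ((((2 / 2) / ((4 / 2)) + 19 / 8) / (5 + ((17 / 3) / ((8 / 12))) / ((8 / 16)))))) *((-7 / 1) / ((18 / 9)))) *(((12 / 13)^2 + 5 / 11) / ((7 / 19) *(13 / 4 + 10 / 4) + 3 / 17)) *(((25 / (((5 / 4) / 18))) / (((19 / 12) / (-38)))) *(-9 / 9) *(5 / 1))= -12147356712960 / 2304991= -5270023.49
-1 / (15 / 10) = -2 / 3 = -0.67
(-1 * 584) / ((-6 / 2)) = 584 / 3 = 194.67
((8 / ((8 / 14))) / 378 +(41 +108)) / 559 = 4024 / 15093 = 0.27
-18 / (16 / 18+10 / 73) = -5913 / 337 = -17.55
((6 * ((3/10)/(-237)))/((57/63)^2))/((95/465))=-123039/2709305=-0.05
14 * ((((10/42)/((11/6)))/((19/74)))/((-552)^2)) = 185/7960392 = 0.00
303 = 303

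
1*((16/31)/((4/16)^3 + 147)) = 1024/291679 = 0.00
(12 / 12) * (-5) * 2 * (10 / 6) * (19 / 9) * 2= -1900 / 27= -70.37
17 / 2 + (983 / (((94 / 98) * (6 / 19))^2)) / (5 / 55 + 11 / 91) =50597.13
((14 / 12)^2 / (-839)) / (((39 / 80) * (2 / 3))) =-0.00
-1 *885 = -885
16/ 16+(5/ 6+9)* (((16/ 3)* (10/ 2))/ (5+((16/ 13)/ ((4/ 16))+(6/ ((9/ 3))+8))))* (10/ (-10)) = -28349/ 2331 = -12.16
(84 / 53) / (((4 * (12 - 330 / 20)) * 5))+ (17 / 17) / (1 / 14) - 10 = 3166 / 795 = 3.98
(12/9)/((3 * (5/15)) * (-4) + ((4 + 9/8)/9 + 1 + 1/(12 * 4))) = -192/347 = -0.55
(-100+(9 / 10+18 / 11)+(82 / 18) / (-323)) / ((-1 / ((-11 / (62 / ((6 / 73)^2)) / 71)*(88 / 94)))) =-1371500108 / 890299536745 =-0.00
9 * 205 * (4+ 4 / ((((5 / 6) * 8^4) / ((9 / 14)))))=52909803 / 7168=7381.39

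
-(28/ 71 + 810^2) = -46583128/ 71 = -656100.39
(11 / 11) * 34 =34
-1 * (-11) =11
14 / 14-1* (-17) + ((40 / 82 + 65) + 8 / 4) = 3505 / 41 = 85.49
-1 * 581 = -581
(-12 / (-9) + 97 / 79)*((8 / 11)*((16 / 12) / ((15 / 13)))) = 252512 / 117315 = 2.15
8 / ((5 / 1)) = 8 / 5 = 1.60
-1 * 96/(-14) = 48/7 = 6.86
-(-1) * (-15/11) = -15/11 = -1.36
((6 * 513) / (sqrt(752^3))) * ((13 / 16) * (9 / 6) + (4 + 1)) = 306261 * sqrt(47) / 2262016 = 0.93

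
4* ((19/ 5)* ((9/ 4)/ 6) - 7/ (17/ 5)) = -431/ 170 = -2.54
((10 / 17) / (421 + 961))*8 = 40 / 11747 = 0.00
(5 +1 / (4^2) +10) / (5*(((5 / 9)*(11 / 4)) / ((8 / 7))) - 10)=-4338 / 955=-4.54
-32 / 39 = -0.82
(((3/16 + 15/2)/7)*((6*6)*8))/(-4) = -1107/14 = -79.07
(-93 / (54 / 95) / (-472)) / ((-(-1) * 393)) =2945 / 3338928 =0.00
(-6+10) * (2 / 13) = 8 / 13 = 0.62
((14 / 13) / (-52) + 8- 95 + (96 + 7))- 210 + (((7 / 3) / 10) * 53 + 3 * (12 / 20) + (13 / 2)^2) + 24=-230389 / 2028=-113.60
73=73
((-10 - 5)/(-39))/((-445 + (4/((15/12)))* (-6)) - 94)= -25/36283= -0.00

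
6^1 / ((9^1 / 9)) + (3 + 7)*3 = 36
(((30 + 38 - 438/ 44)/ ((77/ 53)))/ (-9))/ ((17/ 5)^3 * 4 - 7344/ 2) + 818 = 818.00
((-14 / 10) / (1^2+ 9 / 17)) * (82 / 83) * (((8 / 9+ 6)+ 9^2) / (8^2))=-3859289 / 3107520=-1.24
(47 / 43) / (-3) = -47 / 129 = -0.36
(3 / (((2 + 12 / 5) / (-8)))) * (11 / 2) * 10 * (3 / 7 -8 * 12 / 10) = 19260 / 7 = 2751.43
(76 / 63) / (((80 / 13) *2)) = 247 / 2520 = 0.10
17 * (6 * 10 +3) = 1071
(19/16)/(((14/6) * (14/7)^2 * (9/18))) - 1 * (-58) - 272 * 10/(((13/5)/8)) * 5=-121686363/2912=-41787.90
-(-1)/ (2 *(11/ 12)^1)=6/ 11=0.55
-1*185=-185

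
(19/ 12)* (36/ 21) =19/ 7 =2.71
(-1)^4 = 1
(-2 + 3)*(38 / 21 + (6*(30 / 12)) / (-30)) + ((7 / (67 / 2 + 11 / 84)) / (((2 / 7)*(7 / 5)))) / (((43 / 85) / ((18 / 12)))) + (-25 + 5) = -3499441 / 204078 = -17.15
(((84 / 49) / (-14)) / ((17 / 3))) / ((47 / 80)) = -1440 / 39151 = -0.04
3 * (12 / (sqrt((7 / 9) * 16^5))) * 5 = 135 * sqrt(7) / 1792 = 0.20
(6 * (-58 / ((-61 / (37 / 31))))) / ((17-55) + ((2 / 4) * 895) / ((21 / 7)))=2664 / 43493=0.06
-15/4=-3.75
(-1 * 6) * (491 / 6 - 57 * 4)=877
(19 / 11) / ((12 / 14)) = 133 / 66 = 2.02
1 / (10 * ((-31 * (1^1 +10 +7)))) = -0.00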